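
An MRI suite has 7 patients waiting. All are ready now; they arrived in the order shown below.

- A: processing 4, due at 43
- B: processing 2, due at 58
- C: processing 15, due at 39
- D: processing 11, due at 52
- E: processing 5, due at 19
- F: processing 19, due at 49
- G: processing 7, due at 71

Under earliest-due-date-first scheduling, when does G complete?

EDD (increasing due date): E C A F D B G.
E: 0→5
C: 5→20
A: 20→24
F: 24→43
D: 43→54
B: 54→56
G: 56→63

63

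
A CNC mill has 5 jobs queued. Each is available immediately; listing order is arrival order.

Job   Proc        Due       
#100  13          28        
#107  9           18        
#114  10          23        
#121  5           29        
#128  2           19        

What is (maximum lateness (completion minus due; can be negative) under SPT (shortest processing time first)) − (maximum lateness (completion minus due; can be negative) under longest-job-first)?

-9

SPT (increasing processing time): #128 #121 #107 #114 #100.
#128: 0→2, due 19, lateness -17
#121: 2→7, due 29, lateness -22
#107: 7→16, due 18, lateness -2
#114: 16→26, due 23, lateness 3
#100: 26→39, due 28, lateness 11
Maximum = 11.
LPT (decreasing processing time): #100 #114 #107 #121 #128.
#100: 0→13, due 28, lateness -15
#114: 13→23, due 23, lateness 0
#107: 23→32, due 18, lateness 14
#121: 32→37, due 29, lateness 8
#128: 37→39, due 19, lateness 20
Maximum = 20.
Difference = 11 − 20 = -9.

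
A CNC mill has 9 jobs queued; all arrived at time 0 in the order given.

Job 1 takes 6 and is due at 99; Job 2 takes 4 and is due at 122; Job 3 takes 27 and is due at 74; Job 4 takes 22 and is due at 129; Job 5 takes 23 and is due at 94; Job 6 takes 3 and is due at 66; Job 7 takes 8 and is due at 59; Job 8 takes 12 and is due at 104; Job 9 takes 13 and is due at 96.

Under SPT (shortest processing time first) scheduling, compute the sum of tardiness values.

44

SPT (increasing processing time): Job 6 Job 2 Job 1 Job 7 Job 8 Job 9 Job 4 Job 5 Job 3.
Job 6: 0→3, due 66, tardiness 0
Job 2: 3→7, due 122, tardiness 0
Job 1: 7→13, due 99, tardiness 0
Job 7: 13→21, due 59, tardiness 0
Job 8: 21→33, due 104, tardiness 0
Job 9: 33→46, due 96, tardiness 0
Job 4: 46→68, due 129, tardiness 0
Job 5: 68→91, due 94, tardiness 0
Job 3: 91→118, due 74, tardiness 44
Sum = 0+0+0+0+0+0+0+0+44 = 44.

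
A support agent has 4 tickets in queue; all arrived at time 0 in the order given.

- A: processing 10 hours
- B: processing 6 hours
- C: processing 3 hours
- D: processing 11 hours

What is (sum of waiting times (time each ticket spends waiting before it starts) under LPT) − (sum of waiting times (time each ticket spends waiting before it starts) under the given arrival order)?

LPT (decreasing processing time): D A B C.
D: waits 0, runs 0→11
A: waits 11, runs 11→21
B: waits 21, runs 21→27
C: waits 27, runs 27→30
Sum = 0+11+21+27 = 59.
FIFO (arrival order): A B C D.
A: waits 0, runs 0→10
B: waits 10, runs 10→16
C: waits 16, runs 16→19
D: waits 19, runs 19→30
Sum = 0+10+16+19 = 45.
Difference = 59 − 45 = 14.

14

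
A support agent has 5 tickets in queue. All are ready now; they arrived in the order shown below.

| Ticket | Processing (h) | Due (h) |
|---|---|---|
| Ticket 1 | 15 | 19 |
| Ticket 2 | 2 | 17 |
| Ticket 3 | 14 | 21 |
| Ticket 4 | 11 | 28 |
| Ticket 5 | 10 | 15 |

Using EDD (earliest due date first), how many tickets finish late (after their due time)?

3

EDD (increasing due date): Ticket 5 Ticket 2 Ticket 1 Ticket 3 Ticket 4.
Ticket 5: 0→10, due 15, tardiness 0
Ticket 2: 10→12, due 17, tardiness 0
Ticket 1: 12→27, due 19, tardiness 8
Ticket 3: 27→41, due 21, tardiness 20
Ticket 4: 41→52, due 28, tardiness 24
Late tickets: 3.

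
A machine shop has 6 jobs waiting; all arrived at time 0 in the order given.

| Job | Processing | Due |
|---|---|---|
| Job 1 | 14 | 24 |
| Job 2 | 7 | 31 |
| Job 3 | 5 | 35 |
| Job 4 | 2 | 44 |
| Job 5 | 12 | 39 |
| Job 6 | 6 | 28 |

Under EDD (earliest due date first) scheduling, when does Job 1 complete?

14

EDD (increasing due date): Job 1 Job 6 Job 2 Job 3 Job 5 Job 4.
Job 1: 0→14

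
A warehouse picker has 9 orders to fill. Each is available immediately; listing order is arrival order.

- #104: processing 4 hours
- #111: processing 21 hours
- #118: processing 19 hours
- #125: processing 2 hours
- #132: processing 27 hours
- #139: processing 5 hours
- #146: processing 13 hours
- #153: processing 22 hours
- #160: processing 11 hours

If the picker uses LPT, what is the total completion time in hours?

814

LPT (decreasing processing time): #132 #153 #111 #118 #146 #160 #139 #104 #125.
#132: 0→27
#153: 27→49
#111: 49→70
#118: 70→89
#146: 89→102
#160: 102→113
#139: 113→118
#104: 118→122
#125: 122→124
Sum = 27+49+70+89+102+113+118+122+124 = 814.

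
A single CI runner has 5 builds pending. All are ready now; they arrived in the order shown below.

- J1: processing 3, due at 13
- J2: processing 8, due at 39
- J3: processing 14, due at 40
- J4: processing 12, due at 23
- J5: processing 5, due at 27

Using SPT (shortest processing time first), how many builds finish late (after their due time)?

2

SPT (increasing processing time): J1 J5 J2 J4 J3.
J1: 0→3, due 13, tardiness 0
J5: 3→8, due 27, tardiness 0
J2: 8→16, due 39, tardiness 0
J4: 16→28, due 23, tardiness 5
J3: 28→42, due 40, tardiness 2
Late builds: 2.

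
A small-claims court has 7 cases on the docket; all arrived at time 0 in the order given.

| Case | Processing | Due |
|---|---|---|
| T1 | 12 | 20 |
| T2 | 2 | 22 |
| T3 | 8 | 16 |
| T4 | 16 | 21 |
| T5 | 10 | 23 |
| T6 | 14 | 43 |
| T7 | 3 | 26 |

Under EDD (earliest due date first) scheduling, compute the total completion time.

266

EDD (increasing due date): T3 T1 T4 T2 T5 T7 T6.
T3: 0→8
T1: 8→20
T4: 20→36
T2: 36→38
T5: 38→48
T7: 48→51
T6: 51→65
Sum = 8+20+36+38+48+51+65 = 266.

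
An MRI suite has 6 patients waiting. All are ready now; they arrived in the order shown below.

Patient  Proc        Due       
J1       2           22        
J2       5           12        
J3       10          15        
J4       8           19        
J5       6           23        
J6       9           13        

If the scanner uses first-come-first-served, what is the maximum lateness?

27

FIFO (arrival order): J1 J2 J3 J4 J5 J6.
J1: 0→2, due 22, lateness -20
J2: 2→7, due 12, lateness -5
J3: 7→17, due 15, lateness 2
J4: 17→25, due 19, lateness 6
J5: 25→31, due 23, lateness 8
J6: 31→40, due 13, lateness 27
Maximum = 27.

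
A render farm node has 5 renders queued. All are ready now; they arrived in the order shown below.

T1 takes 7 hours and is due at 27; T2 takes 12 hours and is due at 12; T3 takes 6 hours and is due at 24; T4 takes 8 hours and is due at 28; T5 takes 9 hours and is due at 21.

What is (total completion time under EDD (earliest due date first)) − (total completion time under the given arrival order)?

EDD (increasing due date): T2 T5 T3 T1 T4.
T2: 0→12
T5: 12→21
T3: 21→27
T1: 27→34
T4: 34→42
Sum = 12+21+27+34+42 = 136.
FIFO (arrival order): T1 T2 T3 T4 T5.
T1: 0→7
T2: 7→19
T3: 19→25
T4: 25→33
T5: 33→42
Sum = 7+19+25+33+42 = 126.
Difference = 136 − 126 = 10.

10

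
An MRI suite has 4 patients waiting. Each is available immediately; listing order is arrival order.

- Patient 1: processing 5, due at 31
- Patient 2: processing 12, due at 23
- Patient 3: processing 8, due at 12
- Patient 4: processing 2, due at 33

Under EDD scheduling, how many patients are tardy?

EDD (increasing due date): Patient 3 Patient 2 Patient 1 Patient 4.
Patient 3: 0→8, due 12, tardiness 0
Patient 2: 8→20, due 23, tardiness 0
Patient 1: 20→25, due 31, tardiness 0
Patient 4: 25→27, due 33, tardiness 0
Late patients: 0.

0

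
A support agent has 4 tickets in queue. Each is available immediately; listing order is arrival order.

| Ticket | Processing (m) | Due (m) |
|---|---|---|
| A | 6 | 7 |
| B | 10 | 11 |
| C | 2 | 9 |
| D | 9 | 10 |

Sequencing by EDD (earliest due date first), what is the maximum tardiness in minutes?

EDD (increasing due date): A C D B.
A: 0→6, due 7, tardiness 0
C: 6→8, due 9, tardiness 0
D: 8→17, due 10, tardiness 7
B: 17→27, due 11, tardiness 16
Maximum = 16.

16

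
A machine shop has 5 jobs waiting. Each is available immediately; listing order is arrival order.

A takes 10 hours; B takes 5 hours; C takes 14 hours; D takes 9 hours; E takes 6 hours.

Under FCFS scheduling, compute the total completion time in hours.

FIFO (arrival order): A B C D E.
A: 0→10
B: 10→15
C: 15→29
D: 29→38
E: 38→44
Sum = 10+15+29+38+44 = 136.

136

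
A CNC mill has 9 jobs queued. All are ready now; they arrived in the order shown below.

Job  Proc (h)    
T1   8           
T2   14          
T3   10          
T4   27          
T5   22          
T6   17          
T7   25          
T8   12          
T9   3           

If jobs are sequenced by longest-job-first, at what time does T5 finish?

LPT (decreasing processing time): T4 T7 T5 T6 T2 T8 T3 T1 T9.
T4: 0→27
T7: 27→52
T5: 52→74

74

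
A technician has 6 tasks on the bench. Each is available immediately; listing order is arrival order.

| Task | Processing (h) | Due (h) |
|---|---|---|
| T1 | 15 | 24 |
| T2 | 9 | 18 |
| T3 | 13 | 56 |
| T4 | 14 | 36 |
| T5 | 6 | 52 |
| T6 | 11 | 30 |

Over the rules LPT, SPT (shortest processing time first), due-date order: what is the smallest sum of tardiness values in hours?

LPT (decreasing processing time): T1 T4 T3 T6 T2 T5.
T1: 0→15, due 24, tardiness 0
T4: 15→29, due 36, tardiness 0
T3: 29→42, due 56, tardiness 0
T6: 42→53, due 30, tardiness 23
T2: 53→62, due 18, tardiness 44
T5: 62→68, due 52, tardiness 16
Sum = 0+0+0+23+44+16 = 83.
SPT (increasing processing time): T5 T2 T6 T3 T4 T1.
T5: 0→6, due 52, tardiness 0
T2: 6→15, due 18, tardiness 0
T6: 15→26, due 30, tardiness 0
T3: 26→39, due 56, tardiness 0
T4: 39→53, due 36, tardiness 17
T1: 53→68, due 24, tardiness 44
Sum = 0+0+0+0+17+44 = 61.
EDD (increasing due date): T2 T1 T6 T4 T5 T3.
T2: 0→9, due 18, tardiness 0
T1: 9→24, due 24, tardiness 0
T6: 24→35, due 30, tardiness 5
T4: 35→49, due 36, tardiness 13
T5: 49→55, due 52, tardiness 3
T3: 55→68, due 56, tardiness 12
Sum = 0+0+5+13+3+12 = 33.
LPT 83, SPT 61, EDD 33 → minimum 33.

33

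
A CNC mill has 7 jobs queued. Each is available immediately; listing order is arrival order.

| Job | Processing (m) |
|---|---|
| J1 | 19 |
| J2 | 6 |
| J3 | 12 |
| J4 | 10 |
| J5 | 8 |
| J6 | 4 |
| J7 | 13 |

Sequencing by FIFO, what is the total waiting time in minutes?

242

FIFO (arrival order): J1 J2 J3 J4 J5 J6 J7.
J1: waits 0, runs 0→19
J2: waits 19, runs 19→25
J3: waits 25, runs 25→37
J4: waits 37, runs 37→47
J5: waits 47, runs 47→55
J6: waits 55, runs 55→59
J7: waits 59, runs 59→72
Sum = 0+19+25+37+47+55+59 = 242.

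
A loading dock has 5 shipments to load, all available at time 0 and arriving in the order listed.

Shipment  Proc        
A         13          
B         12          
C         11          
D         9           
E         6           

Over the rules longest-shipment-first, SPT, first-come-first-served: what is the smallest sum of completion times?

136

LPT (decreasing processing time): A B C D E.
A: 0→13
B: 13→25
C: 25→36
D: 36→45
E: 45→51
Sum = 13+25+36+45+51 = 170.
SPT (increasing processing time): E D C B A.
E: 0→6
D: 6→15
C: 15→26
B: 26→38
A: 38→51
Sum = 6+15+26+38+51 = 136.
FIFO (arrival order): A B C D E.
A: 0→13
B: 13→25
C: 25→36
D: 36→45
E: 45→51
Sum = 13+25+36+45+51 = 170.
LPT 170, SPT 136, FIFO 170 → minimum 136.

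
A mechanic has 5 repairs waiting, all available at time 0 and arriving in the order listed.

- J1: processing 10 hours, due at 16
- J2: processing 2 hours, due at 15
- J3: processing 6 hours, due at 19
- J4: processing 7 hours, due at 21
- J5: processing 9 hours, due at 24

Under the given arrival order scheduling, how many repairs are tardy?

2

FIFO (arrival order): J1 J2 J3 J4 J5.
J1: 0→10, due 16, tardiness 0
J2: 10→12, due 15, tardiness 0
J3: 12→18, due 19, tardiness 0
J4: 18→25, due 21, tardiness 4
J5: 25→34, due 24, tardiness 10
Late repairs: 2.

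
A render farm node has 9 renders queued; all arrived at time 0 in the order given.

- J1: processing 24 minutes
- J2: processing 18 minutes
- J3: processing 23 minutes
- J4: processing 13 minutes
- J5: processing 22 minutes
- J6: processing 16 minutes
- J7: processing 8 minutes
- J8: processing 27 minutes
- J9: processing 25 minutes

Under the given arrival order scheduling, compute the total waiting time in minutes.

700

FIFO (arrival order): J1 J2 J3 J4 J5 J6 J7 J8 J9.
J1: waits 0, runs 0→24
J2: waits 24, runs 24→42
J3: waits 42, runs 42→65
J4: waits 65, runs 65→78
J5: waits 78, runs 78→100
J6: waits 100, runs 100→116
J7: waits 116, runs 116→124
J8: waits 124, runs 124→151
J9: waits 151, runs 151→176
Sum = 0+24+42+65+78+100+116+124+151 = 700.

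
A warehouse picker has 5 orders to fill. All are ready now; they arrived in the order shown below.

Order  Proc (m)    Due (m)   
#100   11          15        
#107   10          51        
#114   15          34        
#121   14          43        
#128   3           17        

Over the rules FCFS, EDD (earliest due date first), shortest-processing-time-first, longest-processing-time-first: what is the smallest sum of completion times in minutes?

131

FIFO (arrival order): #100 #107 #114 #121 #128.
#100: 0→11
#107: 11→21
#114: 21→36
#121: 36→50
#128: 50→53
Sum = 11+21+36+50+53 = 171.
EDD (increasing due date): #100 #128 #114 #121 #107.
#100: 0→11
#128: 11→14
#114: 14→29
#121: 29→43
#107: 43→53
Sum = 11+14+29+43+53 = 150.
SPT (increasing processing time): #128 #107 #100 #121 #114.
#128: 0→3
#107: 3→13
#100: 13→24
#121: 24→38
#114: 38→53
Sum = 3+13+24+38+53 = 131.
LPT (decreasing processing time): #114 #121 #100 #107 #128.
#114: 0→15
#121: 15→29
#100: 29→40
#107: 40→50
#128: 50→53
Sum = 15+29+40+50+53 = 187.
FIFO 171, EDD 150, SPT 131, LPT 187 → minimum 131.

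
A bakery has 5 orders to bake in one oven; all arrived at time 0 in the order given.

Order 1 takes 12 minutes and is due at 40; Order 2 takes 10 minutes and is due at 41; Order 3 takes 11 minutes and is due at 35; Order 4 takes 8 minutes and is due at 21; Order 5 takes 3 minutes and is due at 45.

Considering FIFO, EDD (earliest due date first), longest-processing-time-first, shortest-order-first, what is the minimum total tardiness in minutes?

FIFO (arrival order): Order 1 Order 2 Order 3 Order 4 Order 5.
Order 1: 0→12, due 40, tardiness 0
Order 2: 12→22, due 41, tardiness 0
Order 3: 22→33, due 35, tardiness 0
Order 4: 33→41, due 21, tardiness 20
Order 5: 41→44, due 45, tardiness 0
Sum = 0+0+0+20+0 = 20.
EDD (increasing due date): Order 4 Order 3 Order 1 Order 2 Order 5.
Order 4: 0→8, due 21, tardiness 0
Order 3: 8→19, due 35, tardiness 0
Order 1: 19→31, due 40, tardiness 0
Order 2: 31→41, due 41, tardiness 0
Order 5: 41→44, due 45, tardiness 0
Sum = 0+0+0+0+0 = 0.
LPT (decreasing processing time): Order 1 Order 3 Order 2 Order 4 Order 5.
Order 1: 0→12, due 40, tardiness 0
Order 3: 12→23, due 35, tardiness 0
Order 2: 23→33, due 41, tardiness 0
Order 4: 33→41, due 21, tardiness 20
Order 5: 41→44, due 45, tardiness 0
Sum = 0+0+0+20+0 = 20.
SPT (increasing processing time): Order 5 Order 4 Order 2 Order 3 Order 1.
Order 5: 0→3, due 45, tardiness 0
Order 4: 3→11, due 21, tardiness 0
Order 2: 11→21, due 41, tardiness 0
Order 3: 21→32, due 35, tardiness 0
Order 1: 32→44, due 40, tardiness 4
Sum = 0+0+0+0+4 = 4.
FIFO 20, EDD 0, LPT 20, SPT 4 → minimum 0.

0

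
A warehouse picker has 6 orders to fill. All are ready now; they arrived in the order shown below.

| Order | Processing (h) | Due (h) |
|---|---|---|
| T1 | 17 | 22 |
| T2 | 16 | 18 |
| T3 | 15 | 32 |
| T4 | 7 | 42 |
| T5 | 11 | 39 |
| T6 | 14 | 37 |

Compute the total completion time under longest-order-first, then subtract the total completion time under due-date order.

1

LPT (decreasing processing time): T1 T2 T3 T6 T5 T4.
T1: 0→17
T2: 17→33
T3: 33→48
T6: 48→62
T5: 62→73
T4: 73→80
Sum = 17+33+48+62+73+80 = 313.
EDD (increasing due date): T2 T1 T3 T6 T5 T4.
T2: 0→16
T1: 16→33
T3: 33→48
T6: 48→62
T5: 62→73
T4: 73→80
Sum = 16+33+48+62+73+80 = 312.
Difference = 313 − 312 = 1.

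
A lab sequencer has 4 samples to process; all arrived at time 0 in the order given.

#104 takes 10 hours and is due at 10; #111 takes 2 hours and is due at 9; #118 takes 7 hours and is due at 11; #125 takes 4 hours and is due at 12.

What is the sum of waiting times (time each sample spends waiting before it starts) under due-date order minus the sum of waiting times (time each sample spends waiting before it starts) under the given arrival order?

EDD (increasing due date): #111 #104 #118 #125.
#111: waits 0, runs 0→2
#104: waits 2, runs 2→12
#118: waits 12, runs 12→19
#125: waits 19, runs 19→23
Sum = 0+2+12+19 = 33.
FIFO (arrival order): #104 #111 #118 #125.
#104: waits 0, runs 0→10
#111: waits 10, runs 10→12
#118: waits 12, runs 12→19
#125: waits 19, runs 19→23
Sum = 0+10+12+19 = 41.
Difference = 33 − 41 = -8.

-8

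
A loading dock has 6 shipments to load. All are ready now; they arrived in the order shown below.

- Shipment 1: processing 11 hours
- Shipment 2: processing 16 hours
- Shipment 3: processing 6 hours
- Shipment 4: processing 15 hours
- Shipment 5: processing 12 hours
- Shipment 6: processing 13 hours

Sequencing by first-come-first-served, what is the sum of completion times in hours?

FIFO (arrival order): Shipment 1 Shipment 2 Shipment 3 Shipment 4 Shipment 5 Shipment 6.
Shipment 1: 0→11
Shipment 2: 11→27
Shipment 3: 27→33
Shipment 4: 33→48
Shipment 5: 48→60
Shipment 6: 60→73
Sum = 11+27+33+48+60+73 = 252.

252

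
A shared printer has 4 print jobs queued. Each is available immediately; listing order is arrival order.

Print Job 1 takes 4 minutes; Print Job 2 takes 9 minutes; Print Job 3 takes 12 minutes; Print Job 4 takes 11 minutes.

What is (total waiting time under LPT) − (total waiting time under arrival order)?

25

LPT (decreasing processing time): Print Job 3 Print Job 4 Print Job 2 Print Job 1.
Print Job 3: waits 0, runs 0→12
Print Job 4: waits 12, runs 12→23
Print Job 2: waits 23, runs 23→32
Print Job 1: waits 32, runs 32→36
Sum = 0+12+23+32 = 67.
FIFO (arrival order): Print Job 1 Print Job 2 Print Job 3 Print Job 4.
Print Job 1: waits 0, runs 0→4
Print Job 2: waits 4, runs 4→13
Print Job 3: waits 13, runs 13→25
Print Job 4: waits 25, runs 25→36
Sum = 0+4+13+25 = 42.
Difference = 67 − 42 = 25.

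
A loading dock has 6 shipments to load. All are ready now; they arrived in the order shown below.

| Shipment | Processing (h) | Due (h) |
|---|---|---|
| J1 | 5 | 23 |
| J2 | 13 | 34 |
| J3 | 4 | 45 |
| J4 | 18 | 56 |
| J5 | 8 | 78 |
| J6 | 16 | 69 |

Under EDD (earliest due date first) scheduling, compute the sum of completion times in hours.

EDD (increasing due date): J1 J2 J3 J4 J6 J5.
J1: 0→5
J2: 5→18
J3: 18→22
J4: 22→40
J6: 40→56
J5: 56→64
Sum = 5+18+22+40+56+64 = 205.

205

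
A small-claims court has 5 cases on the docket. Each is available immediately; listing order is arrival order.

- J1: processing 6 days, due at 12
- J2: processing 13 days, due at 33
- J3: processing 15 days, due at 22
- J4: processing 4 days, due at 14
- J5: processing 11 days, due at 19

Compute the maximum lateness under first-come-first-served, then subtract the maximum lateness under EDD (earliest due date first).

FIFO (arrival order): J1 J2 J3 J4 J5.
J1: 0→6, due 12, lateness -6
J2: 6→19, due 33, lateness -14
J3: 19→34, due 22, lateness 12
J4: 34→38, due 14, lateness 24
J5: 38→49, due 19, lateness 30
Maximum = 30.
EDD (increasing due date): J1 J4 J5 J3 J2.
J1: 0→6, due 12, lateness -6
J4: 6→10, due 14, lateness -4
J5: 10→21, due 19, lateness 2
J3: 21→36, due 22, lateness 14
J2: 36→49, due 33, lateness 16
Maximum = 16.
Difference = 30 − 16 = 14.

14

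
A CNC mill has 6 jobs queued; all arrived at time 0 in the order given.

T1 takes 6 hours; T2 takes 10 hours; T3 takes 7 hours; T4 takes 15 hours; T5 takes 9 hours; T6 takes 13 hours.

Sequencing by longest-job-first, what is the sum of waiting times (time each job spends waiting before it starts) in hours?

182

LPT (decreasing processing time): T4 T6 T2 T5 T3 T1.
T4: waits 0, runs 0→15
T6: waits 15, runs 15→28
T2: waits 28, runs 28→38
T5: waits 38, runs 38→47
T3: waits 47, runs 47→54
T1: waits 54, runs 54→60
Sum = 0+15+28+38+47+54 = 182.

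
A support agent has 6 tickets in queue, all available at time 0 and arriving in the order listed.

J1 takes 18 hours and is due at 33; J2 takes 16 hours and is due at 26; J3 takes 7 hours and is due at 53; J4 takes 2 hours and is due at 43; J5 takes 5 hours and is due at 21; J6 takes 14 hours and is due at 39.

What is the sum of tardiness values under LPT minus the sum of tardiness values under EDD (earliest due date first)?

LPT (decreasing processing time): J1 J2 J6 J3 J5 J4.
J1: 0→18, due 33, tardiness 0
J2: 18→34, due 26, tardiness 8
J6: 34→48, due 39, tardiness 9
J3: 48→55, due 53, tardiness 2
J5: 55→60, due 21, tardiness 39
J4: 60→62, due 43, tardiness 19
Sum = 0+8+9+2+39+19 = 77.
EDD (increasing due date): J5 J2 J1 J6 J4 J3.
J5: 0→5, due 21, tardiness 0
J2: 5→21, due 26, tardiness 0
J1: 21→39, due 33, tardiness 6
J6: 39→53, due 39, tardiness 14
J4: 53→55, due 43, tardiness 12
J3: 55→62, due 53, tardiness 9
Sum = 0+0+6+14+12+9 = 41.
Difference = 77 − 41 = 36.

36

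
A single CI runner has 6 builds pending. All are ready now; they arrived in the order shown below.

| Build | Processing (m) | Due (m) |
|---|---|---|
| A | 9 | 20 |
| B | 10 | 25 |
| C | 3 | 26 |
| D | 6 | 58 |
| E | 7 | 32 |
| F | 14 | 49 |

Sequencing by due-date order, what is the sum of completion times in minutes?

EDD (increasing due date): A B C E F D.
A: 0→9
B: 9→19
C: 19→22
E: 22→29
F: 29→43
D: 43→49
Sum = 9+19+22+29+43+49 = 171.

171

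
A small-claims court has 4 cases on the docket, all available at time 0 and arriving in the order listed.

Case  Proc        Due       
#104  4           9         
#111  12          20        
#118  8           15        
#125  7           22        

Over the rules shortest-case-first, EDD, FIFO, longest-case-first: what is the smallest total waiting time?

SPT (increasing processing time): #104 #125 #118 #111.
#104: waits 0, runs 0→4
#125: waits 4, runs 4→11
#118: waits 11, runs 11→19
#111: waits 19, runs 19→31
Sum = 0+4+11+19 = 34.
EDD (increasing due date): #104 #118 #111 #125.
#104: waits 0, runs 0→4
#118: waits 4, runs 4→12
#111: waits 12, runs 12→24
#125: waits 24, runs 24→31
Sum = 0+4+12+24 = 40.
FIFO (arrival order): #104 #111 #118 #125.
#104: waits 0, runs 0→4
#111: waits 4, runs 4→16
#118: waits 16, runs 16→24
#125: waits 24, runs 24→31
Sum = 0+4+16+24 = 44.
LPT (decreasing processing time): #111 #118 #125 #104.
#111: waits 0, runs 0→12
#118: waits 12, runs 12→20
#125: waits 20, runs 20→27
#104: waits 27, runs 27→31
Sum = 0+12+20+27 = 59.
SPT 34, EDD 40, FIFO 44, LPT 59 → minimum 34.

34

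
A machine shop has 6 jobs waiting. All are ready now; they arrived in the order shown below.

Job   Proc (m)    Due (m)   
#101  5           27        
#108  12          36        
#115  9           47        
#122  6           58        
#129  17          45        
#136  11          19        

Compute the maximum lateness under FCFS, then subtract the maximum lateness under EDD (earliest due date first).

34

FIFO (arrival order): #101 #108 #115 #122 #129 #136.
#101: 0→5, due 27, lateness -22
#108: 5→17, due 36, lateness -19
#115: 17→26, due 47, lateness -21
#122: 26→32, due 58, lateness -26
#129: 32→49, due 45, lateness 4
#136: 49→60, due 19, lateness 41
Maximum = 41.
EDD (increasing due date): #136 #101 #108 #129 #115 #122.
#136: 0→11, due 19, lateness -8
#101: 11→16, due 27, lateness -11
#108: 16→28, due 36, lateness -8
#129: 28→45, due 45, lateness 0
#115: 45→54, due 47, lateness 7
#122: 54→60, due 58, lateness 2
Maximum = 7.
Difference = 41 − 7 = 34.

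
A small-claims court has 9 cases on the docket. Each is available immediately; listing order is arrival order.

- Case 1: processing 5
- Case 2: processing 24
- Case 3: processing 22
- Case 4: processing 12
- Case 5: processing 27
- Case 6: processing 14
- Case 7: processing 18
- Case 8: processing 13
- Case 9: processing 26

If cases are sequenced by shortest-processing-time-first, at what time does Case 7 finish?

SPT (increasing processing time): Case 1 Case 4 Case 8 Case 6 Case 7 Case 3 Case 2 Case 9 Case 5.
Case 1: 0→5
Case 4: 5→17
Case 8: 17→30
Case 6: 30→44
Case 7: 44→62

62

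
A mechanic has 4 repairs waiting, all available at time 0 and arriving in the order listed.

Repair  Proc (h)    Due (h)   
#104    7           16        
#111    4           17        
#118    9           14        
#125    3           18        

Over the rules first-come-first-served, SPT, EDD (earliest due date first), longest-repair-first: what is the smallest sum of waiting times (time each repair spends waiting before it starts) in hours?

FIFO (arrival order): #104 #111 #118 #125.
#104: waits 0, runs 0→7
#111: waits 7, runs 7→11
#118: waits 11, runs 11→20
#125: waits 20, runs 20→23
Sum = 0+7+11+20 = 38.
SPT (increasing processing time): #125 #111 #104 #118.
#125: waits 0, runs 0→3
#111: waits 3, runs 3→7
#104: waits 7, runs 7→14
#118: waits 14, runs 14→23
Sum = 0+3+7+14 = 24.
EDD (increasing due date): #118 #104 #111 #125.
#118: waits 0, runs 0→9
#104: waits 9, runs 9→16
#111: waits 16, runs 16→20
#125: waits 20, runs 20→23
Sum = 0+9+16+20 = 45.
LPT (decreasing processing time): #118 #104 #111 #125.
#118: waits 0, runs 0→9
#104: waits 9, runs 9→16
#111: waits 16, runs 16→20
#125: waits 20, runs 20→23
Sum = 0+9+16+20 = 45.
FIFO 38, SPT 24, EDD 45, LPT 45 → minimum 24.

24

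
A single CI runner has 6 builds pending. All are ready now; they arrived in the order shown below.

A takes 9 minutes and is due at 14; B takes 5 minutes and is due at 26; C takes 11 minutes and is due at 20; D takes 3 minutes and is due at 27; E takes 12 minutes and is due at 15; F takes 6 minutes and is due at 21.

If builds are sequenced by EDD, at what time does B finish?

43

EDD (increasing due date): A E C F B D.
A: 0→9
E: 9→21
C: 21→32
F: 32→38
B: 38→43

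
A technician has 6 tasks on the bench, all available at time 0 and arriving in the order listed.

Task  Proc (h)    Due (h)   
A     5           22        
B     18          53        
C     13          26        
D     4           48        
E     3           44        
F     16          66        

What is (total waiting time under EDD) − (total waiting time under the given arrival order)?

EDD (increasing due date): A C E D B F.
A: waits 0, runs 0→5
C: waits 5, runs 5→18
E: waits 18, runs 18→21
D: waits 21, runs 21→25
B: waits 25, runs 25→43
F: waits 43, runs 43→59
Sum = 0+5+18+21+25+43 = 112.
FIFO (arrival order): A B C D E F.
A: waits 0, runs 0→5
B: waits 5, runs 5→23
C: waits 23, runs 23→36
D: waits 36, runs 36→40
E: waits 40, runs 40→43
F: waits 43, runs 43→59
Sum = 0+5+23+36+40+43 = 147.
Difference = 112 − 147 = -35.

-35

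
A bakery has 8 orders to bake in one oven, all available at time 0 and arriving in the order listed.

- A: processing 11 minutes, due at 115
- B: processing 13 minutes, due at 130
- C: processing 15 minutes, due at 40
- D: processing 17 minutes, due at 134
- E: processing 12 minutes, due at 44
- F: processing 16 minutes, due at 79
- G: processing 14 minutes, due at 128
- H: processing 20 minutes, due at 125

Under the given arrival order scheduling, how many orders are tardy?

2

FIFO (arrival order): A B C D E F G H.
A: 0→11, due 115, tardiness 0
B: 11→24, due 130, tardiness 0
C: 24→39, due 40, tardiness 0
D: 39→56, due 134, tardiness 0
E: 56→68, due 44, tardiness 24
F: 68→84, due 79, tardiness 5
G: 84→98, due 128, tardiness 0
H: 98→118, due 125, tardiness 0
Late orders: 2.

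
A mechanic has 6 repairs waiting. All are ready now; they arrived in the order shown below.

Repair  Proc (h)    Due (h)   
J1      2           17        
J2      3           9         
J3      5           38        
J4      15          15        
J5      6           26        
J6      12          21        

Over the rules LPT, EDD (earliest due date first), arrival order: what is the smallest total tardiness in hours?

LPT (decreasing processing time): J4 J6 J5 J3 J2 J1.
J4: 0→15, due 15, tardiness 0
J6: 15→27, due 21, tardiness 6
J5: 27→33, due 26, tardiness 7
J3: 33→38, due 38, tardiness 0
J2: 38→41, due 9, tardiness 32
J1: 41→43, due 17, tardiness 26
Sum = 0+6+7+0+32+26 = 71.
EDD (increasing due date): J2 J4 J1 J6 J5 J3.
J2: 0→3, due 9, tardiness 0
J4: 3→18, due 15, tardiness 3
J1: 18→20, due 17, tardiness 3
J6: 20→32, due 21, tardiness 11
J5: 32→38, due 26, tardiness 12
J3: 38→43, due 38, tardiness 5
Sum = 0+3+3+11+12+5 = 34.
FIFO (arrival order): J1 J2 J3 J4 J5 J6.
J1: 0→2, due 17, tardiness 0
J2: 2→5, due 9, tardiness 0
J3: 5→10, due 38, tardiness 0
J4: 10→25, due 15, tardiness 10
J5: 25→31, due 26, tardiness 5
J6: 31→43, due 21, tardiness 22
Sum = 0+0+0+10+5+22 = 37.
LPT 71, EDD 34, FIFO 37 → minimum 34.

34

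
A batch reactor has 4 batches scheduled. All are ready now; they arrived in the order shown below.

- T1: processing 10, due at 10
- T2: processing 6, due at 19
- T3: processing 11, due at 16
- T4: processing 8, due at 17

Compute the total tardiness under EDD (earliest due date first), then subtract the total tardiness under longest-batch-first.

EDD (increasing due date): T1 T3 T4 T2.
T1: 0→10, due 10, tardiness 0
T3: 10→21, due 16, tardiness 5
T4: 21→29, due 17, tardiness 12
T2: 29→35, due 19, tardiness 16
Sum = 0+5+12+16 = 33.
LPT (decreasing processing time): T3 T1 T4 T2.
T3: 0→11, due 16, tardiness 0
T1: 11→21, due 10, tardiness 11
T4: 21→29, due 17, tardiness 12
T2: 29→35, due 19, tardiness 16
Sum = 0+11+12+16 = 39.
Difference = 33 − 39 = -6.

-6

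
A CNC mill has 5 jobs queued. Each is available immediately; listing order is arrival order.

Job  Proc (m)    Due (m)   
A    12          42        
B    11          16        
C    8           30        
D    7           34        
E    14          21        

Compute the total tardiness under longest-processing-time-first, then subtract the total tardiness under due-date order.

31

LPT (decreasing processing time): E A B C D.
E: 0→14, due 21, tardiness 0
A: 14→26, due 42, tardiness 0
B: 26→37, due 16, tardiness 21
C: 37→45, due 30, tardiness 15
D: 45→52, due 34, tardiness 18
Sum = 0+0+21+15+18 = 54.
EDD (increasing due date): B E C D A.
B: 0→11, due 16, tardiness 0
E: 11→25, due 21, tardiness 4
C: 25→33, due 30, tardiness 3
D: 33→40, due 34, tardiness 6
A: 40→52, due 42, tardiness 10
Sum = 0+4+3+6+10 = 23.
Difference = 54 − 23 = 31.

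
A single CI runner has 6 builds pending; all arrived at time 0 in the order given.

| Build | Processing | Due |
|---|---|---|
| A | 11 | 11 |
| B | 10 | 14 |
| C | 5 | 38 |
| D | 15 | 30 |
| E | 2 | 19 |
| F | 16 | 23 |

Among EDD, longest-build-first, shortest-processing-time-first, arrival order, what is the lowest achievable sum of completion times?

EDD (increasing due date): A B E F D C.
A: 0→11
B: 11→21
E: 21→23
F: 23→39
D: 39→54
C: 54→59
Sum = 11+21+23+39+54+59 = 207.
LPT (decreasing processing time): F D A B C E.
F: 0→16
D: 16→31
A: 31→42
B: 42→52
C: 52→57
E: 57→59
Sum = 16+31+42+52+57+59 = 257.
SPT (increasing processing time): E C B A D F.
E: 0→2
C: 2→7
B: 7→17
A: 17→28
D: 28→43
F: 43→59
Sum = 2+7+17+28+43+59 = 156.
FIFO (arrival order): A B C D E F.
A: 0→11
B: 11→21
C: 21→26
D: 26→41
E: 41→43
F: 43→59
Sum = 11+21+26+41+43+59 = 201.
EDD 207, LPT 257, SPT 156, FIFO 201 → minimum 156.

156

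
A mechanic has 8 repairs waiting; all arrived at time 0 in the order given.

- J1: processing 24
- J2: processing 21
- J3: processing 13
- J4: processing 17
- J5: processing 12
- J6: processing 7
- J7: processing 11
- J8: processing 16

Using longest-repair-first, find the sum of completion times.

638

LPT (decreasing processing time): J1 J2 J4 J8 J3 J5 J7 J6.
J1: 0→24
J2: 24→45
J4: 45→62
J8: 62→78
J3: 78→91
J5: 91→103
J7: 103→114
J6: 114→121
Sum = 24+45+62+78+91+103+114+121 = 638.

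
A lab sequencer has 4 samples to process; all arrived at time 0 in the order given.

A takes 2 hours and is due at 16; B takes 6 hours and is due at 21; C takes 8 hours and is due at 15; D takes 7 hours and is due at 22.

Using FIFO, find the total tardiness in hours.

FIFO (arrival order): A B C D.
A: 0→2, due 16, tardiness 0
B: 2→8, due 21, tardiness 0
C: 8→16, due 15, tardiness 1
D: 16→23, due 22, tardiness 1
Sum = 0+0+1+1 = 2.

2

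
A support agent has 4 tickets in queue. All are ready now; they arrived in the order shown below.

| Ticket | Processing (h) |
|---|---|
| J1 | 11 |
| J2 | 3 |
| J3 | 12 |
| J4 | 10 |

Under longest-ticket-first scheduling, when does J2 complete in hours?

36

LPT (decreasing processing time): J3 J1 J4 J2.
J3: 0→12
J1: 12→23
J4: 23→33
J2: 33→36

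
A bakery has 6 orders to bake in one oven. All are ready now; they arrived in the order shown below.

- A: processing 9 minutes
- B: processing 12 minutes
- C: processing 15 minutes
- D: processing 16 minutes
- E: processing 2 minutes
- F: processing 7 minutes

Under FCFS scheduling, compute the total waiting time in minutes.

172

FIFO (arrival order): A B C D E F.
A: waits 0, runs 0→9
B: waits 9, runs 9→21
C: waits 21, runs 21→36
D: waits 36, runs 36→52
E: waits 52, runs 52→54
F: waits 54, runs 54→61
Sum = 0+9+21+36+52+54 = 172.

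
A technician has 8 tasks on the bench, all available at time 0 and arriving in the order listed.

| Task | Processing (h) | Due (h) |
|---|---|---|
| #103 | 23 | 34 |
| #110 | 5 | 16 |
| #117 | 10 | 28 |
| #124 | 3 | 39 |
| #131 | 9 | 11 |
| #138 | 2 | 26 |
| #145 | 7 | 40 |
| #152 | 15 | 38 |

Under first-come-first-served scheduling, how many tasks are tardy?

7

FIFO (arrival order): #103 #110 #117 #124 #131 #138 #145 #152.
#103: 0→23, due 34, tardiness 0
#110: 23→28, due 16, tardiness 12
#117: 28→38, due 28, tardiness 10
#124: 38→41, due 39, tardiness 2
#131: 41→50, due 11, tardiness 39
#138: 50→52, due 26, tardiness 26
#145: 52→59, due 40, tardiness 19
#152: 59→74, due 38, tardiness 36
Late tasks: 7.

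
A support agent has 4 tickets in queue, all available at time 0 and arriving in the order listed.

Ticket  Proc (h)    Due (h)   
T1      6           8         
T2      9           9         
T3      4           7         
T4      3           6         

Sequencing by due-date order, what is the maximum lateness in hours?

13

EDD (increasing due date): T4 T3 T1 T2.
T4: 0→3, due 6, lateness -3
T3: 3→7, due 7, lateness 0
T1: 7→13, due 8, lateness 5
T2: 13→22, due 9, lateness 13
Maximum = 13.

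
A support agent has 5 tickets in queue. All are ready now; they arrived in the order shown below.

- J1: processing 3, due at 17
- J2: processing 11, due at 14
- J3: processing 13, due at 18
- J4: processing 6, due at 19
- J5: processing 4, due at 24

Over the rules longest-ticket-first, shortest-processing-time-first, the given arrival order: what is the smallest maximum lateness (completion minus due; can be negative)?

LPT (decreasing processing time): J3 J2 J4 J5 J1.
J3: 0→13, due 18, lateness -5
J2: 13→24, due 14, lateness 10
J4: 24→30, due 19, lateness 11
J5: 30→34, due 24, lateness 10
J1: 34→37, due 17, lateness 20
Maximum = 20.
SPT (increasing processing time): J1 J5 J4 J2 J3.
J1: 0→3, due 17, lateness -14
J5: 3→7, due 24, lateness -17
J4: 7→13, due 19, lateness -6
J2: 13→24, due 14, lateness 10
J3: 24→37, due 18, lateness 19
Maximum = 19.
FIFO (arrival order): J1 J2 J3 J4 J5.
J1: 0→3, due 17, lateness -14
J2: 3→14, due 14, lateness 0
J3: 14→27, due 18, lateness 9
J4: 27→33, due 19, lateness 14
J5: 33→37, due 24, lateness 13
Maximum = 14.
LPT 20, SPT 19, FIFO 14 → minimum 14.

14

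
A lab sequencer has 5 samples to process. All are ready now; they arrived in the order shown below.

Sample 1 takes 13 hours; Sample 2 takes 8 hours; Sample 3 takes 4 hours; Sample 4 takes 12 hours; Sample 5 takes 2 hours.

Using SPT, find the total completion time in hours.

SPT (increasing processing time): Sample 5 Sample 3 Sample 2 Sample 4 Sample 1.
Sample 5: 0→2
Sample 3: 2→6
Sample 2: 6→14
Sample 4: 14→26
Sample 1: 26→39
Sum = 2+6+14+26+39 = 87.

87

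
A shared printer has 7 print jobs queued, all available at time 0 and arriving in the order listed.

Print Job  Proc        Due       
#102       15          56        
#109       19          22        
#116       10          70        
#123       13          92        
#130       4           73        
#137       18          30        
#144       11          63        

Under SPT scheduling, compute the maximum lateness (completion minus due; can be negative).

SPT (increasing processing time): #130 #116 #144 #123 #102 #137 #109.
#130: 0→4, due 73, lateness -69
#116: 4→14, due 70, lateness -56
#144: 14→25, due 63, lateness -38
#123: 25→38, due 92, lateness -54
#102: 38→53, due 56, lateness -3
#137: 53→71, due 30, lateness 41
#109: 71→90, due 22, lateness 68
Maximum = 68.

68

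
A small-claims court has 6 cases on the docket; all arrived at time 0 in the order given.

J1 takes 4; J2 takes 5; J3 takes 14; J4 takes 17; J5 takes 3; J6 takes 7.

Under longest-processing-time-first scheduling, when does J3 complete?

LPT (decreasing processing time): J4 J3 J6 J2 J1 J5.
J4: 0→17
J3: 17→31

31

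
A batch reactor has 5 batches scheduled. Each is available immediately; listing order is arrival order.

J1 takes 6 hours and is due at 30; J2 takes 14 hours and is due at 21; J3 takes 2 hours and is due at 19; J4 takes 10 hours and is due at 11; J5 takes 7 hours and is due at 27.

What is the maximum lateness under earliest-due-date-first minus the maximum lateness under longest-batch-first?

EDD (increasing due date): J4 J3 J2 J5 J1.
J4: 0→10, due 11, lateness -1
J3: 10→12, due 19, lateness -7
J2: 12→26, due 21, lateness 5
J5: 26→33, due 27, lateness 6
J1: 33→39, due 30, lateness 9
Maximum = 9.
LPT (decreasing processing time): J2 J4 J5 J1 J3.
J2: 0→14, due 21, lateness -7
J4: 14→24, due 11, lateness 13
J5: 24→31, due 27, lateness 4
J1: 31→37, due 30, lateness 7
J3: 37→39, due 19, lateness 20
Maximum = 20.
Difference = 9 − 20 = -11.

-11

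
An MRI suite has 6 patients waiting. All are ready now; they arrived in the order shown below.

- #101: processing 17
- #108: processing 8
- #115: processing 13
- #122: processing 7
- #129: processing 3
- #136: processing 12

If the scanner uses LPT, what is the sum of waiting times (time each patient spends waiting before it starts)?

196

LPT (decreasing processing time): #101 #115 #136 #108 #122 #129.
#101: waits 0, runs 0→17
#115: waits 17, runs 17→30
#136: waits 30, runs 30→42
#108: waits 42, runs 42→50
#122: waits 50, runs 50→57
#129: waits 57, runs 57→60
Sum = 0+17+30+42+50+57 = 196.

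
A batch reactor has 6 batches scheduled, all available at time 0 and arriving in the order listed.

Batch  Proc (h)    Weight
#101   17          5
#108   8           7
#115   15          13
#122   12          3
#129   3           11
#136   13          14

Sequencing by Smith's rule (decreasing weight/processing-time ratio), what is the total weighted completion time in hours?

WSPT (decreasing weight/processing-time ratio): #129 #136 #108 #115 #101 #122.
#129: finishes 3, weight 11, w·C = 33
#136: finishes 16, weight 14, w·C = 224
#108: finishes 24, weight 7, w·C = 168
#115: finishes 39, weight 13, w·C = 507
#101: finishes 56, weight 5, w·C = 280
#122: finishes 68, weight 3, w·C = 204
Sum = 33+224+168+507+280+204 = 1416.

1416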